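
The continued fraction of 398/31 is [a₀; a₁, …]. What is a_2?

398 = 12·31 + 26   →  a_0 = 12
31 = 1·26 + 5   →  a_1 = 1
26 = 5·5 + 1   →  a_2 = 5

5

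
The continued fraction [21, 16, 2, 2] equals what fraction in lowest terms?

1727/82

Using pₖ = aₖpₖ₋₁ + pₖ₋₂ and qₖ = aₖqₖ₋₁ + qₖ₋₂:
  k=0: a=21, p=21, q=1
  k=1: a=16, p=337, q=16
  k=2: a=2, p=695, q=33
  k=3: a=2, p=1727, q=82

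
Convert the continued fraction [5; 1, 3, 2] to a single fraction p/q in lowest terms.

Fold from the inside: start with 2/1.
  3 + 1/2 = 7/2
  1 + 2/7 = 9/7
  5 + 7/9 = 52/9

52/9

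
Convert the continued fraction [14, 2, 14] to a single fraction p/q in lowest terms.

Using pₖ = aₖpₖ₋₁ + pₖ₋₂ and qₖ = aₖqₖ₋₁ + qₖ₋₂:
  k=0: a=14, p=14, q=1
  k=1: a=2, p=29, q=2
  k=2: a=14, p=420, q=29

420/29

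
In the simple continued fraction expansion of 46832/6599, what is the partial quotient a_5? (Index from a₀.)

2

46832 = 7·6599 + 639   →  a_0 = 7
6599 = 10·639 + 209   →  a_1 = 10
639 = 3·209 + 12   →  a_2 = 3
209 = 17·12 + 5   →  a_3 = 17
12 = 2·5 + 2   →  a_4 = 2
5 = 2·2 + 1   →  a_5 = 2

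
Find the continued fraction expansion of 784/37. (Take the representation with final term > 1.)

[21; 5, 3, 2]

784 = 21×37 + 7
37 = 5×7 + 2
7 = 3×2 + 1
2 = 2×1 + 0  (stop)
So 784/37 = [21; 5, 3, 2].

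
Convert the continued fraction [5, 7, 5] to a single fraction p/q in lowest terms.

Using pₖ = aₖpₖ₋₁ + pₖ₋₂ and qₖ = aₖqₖ₋₁ + qₖ₋₂:
  k=0: a=5, p=5, q=1
  k=1: a=7, p=36, q=7
  k=2: a=5, p=185, q=36

185/36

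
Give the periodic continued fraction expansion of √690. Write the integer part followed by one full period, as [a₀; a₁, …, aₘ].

[26; 3, 1, 2, 1, 3, 52]

a₀ = ⌊√690⌋ = 26.
With m₀=0, d₀=1 and mₖ₊₁ = dₖaₖ − mₖ, dₖ₊₁ = (n − mₖ₊₁²)/dₖ, aₖ₊₁ = ⌊(a₀+mₖ₊₁)/dₖ₊₁⌋:
  k=1: m=26, d=14, a=3
  k=2: m=16, d=31, a=1
  k=3: m=15, d=15, a=2
  k=4: m=15, d=31, a=1
  k=5: m=16, d=14, a=3
  k=6: m=26, d=1, a=52
d=1 and a=2a₀=52 at k=6, so the next step gives (m, d) = (26, 14) again — its k=1 value — and the period has length 6.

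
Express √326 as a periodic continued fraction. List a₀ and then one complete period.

a₀ = ⌊√326⌋ = 18.

[18; 18, 36]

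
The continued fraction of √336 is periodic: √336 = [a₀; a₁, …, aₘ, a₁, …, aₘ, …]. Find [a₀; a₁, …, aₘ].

[18; 3, 36]

a₀ = ⌊√336⌋ = 18.
With m₀=0, d₀=1 and mₖ₊₁ = dₖaₖ − mₖ, dₖ₊₁ = (n − mₖ₊₁²)/dₖ, aₖ₊₁ = ⌊(a₀+mₖ₊₁)/dₖ₊₁⌋:
  k=1: m=18, d=12, a=3
  k=2: m=18, d=1, a=36
d=1 and a=2a₀=36 at k=2, so the next step gives (m, d) = (18, 12) again — its k=1 value — and the period has length 2.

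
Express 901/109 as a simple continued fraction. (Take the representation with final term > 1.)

901 = 8·109 + 29
109 = 3·29 + 22
29 = 1·22 + 7
22 = 3·7 + 1
7 = 7·1 + 0  (stop)
So 901/109 = [8; 3, 1, 3, 7].

[8; 3, 1, 3, 7]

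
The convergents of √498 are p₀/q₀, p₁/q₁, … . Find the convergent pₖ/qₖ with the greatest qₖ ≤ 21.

424/19

√498 = [22; 3, 6, 22, 6, 3, 44, …] (period length 6).
Convergents:
  p_0/q_0 = 22/1
  p_1/q_1 = 67/3
  p_2/q_2 = 424/19
  p_3/q_3 = 9395/421
q_2 = 19 ≤ 21 < 421 = q_3, so the answer is 424/19.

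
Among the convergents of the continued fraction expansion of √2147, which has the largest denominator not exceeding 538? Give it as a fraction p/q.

19322/417

√2147 = [46; 2, 1, 45, 1, 2, 92, …] (period length 6).
Convergents:
  p_0/q_0 = 46/1
  p_1/q_1 = 93/2
  p_2/q_2 = 139/3
  p_3/q_3 = 6348/137
  p_4/q_4 = 6487/140
  p_5/q_5 = 19322/417
  p_6/q_6 = 1784111/38504
q_5 = 417 ≤ 538 < 38504 = q_6, so the answer is 19322/417.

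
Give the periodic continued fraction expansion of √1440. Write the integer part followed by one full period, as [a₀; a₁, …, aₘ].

a₀ = ⌊√1440⌋ = 37.
With m₀=0, d₀=1 and mₖ₊₁ = dₖaₖ − mₖ, dₖ₊₁ = (n − mₖ₊₁²)/dₖ, aₖ₊₁ = ⌊(a₀+mₖ₊₁)/dₖ₊₁⌋:
  k=1: m=37, d=71, a=1
  k=2: m=34, d=4, a=17
  k=3: m=34, d=71, a=1
  k=4: m=37, d=1, a=74
d=1 and a=2a₀=74 at k=4, so the next step gives (m, d) = (37, 71) again — its k=1 value — and the period has length 4.

[37; 1, 17, 1, 74]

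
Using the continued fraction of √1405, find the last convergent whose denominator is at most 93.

√1405 = [37; 2, 14, 2, 74, …] (period length 4).
Convergents:
  p_0/q_0 = 37/1
  p_1/q_1 = 75/2
  p_2/q_2 = 1087/29
  p_3/q_3 = 2249/60
  p_4/q_4 = 167513/4469
q_3 = 60 ≤ 93 < 4469 = q_4, so the answer is 2249/60.

2249/60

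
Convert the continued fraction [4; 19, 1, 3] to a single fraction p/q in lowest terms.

Using pₖ = aₖpₖ₋₁ + pₖ₋₂ and qₖ = aₖqₖ₋₁ + qₖ₋₂:
  k=0: a=4, p=4, q=1
  k=1: a=19, p=77, q=19
  k=2: a=1, p=81, q=20
  k=3: a=3, p=320, q=79

320/79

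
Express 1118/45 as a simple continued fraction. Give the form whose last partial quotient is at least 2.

1118 = 24·45 + 38
45 = 1·38 + 7
38 = 5·7 + 3
7 = 2·3 + 1
3 = 3·1 + 0  (stop)
So 1118/45 = [24; 1, 5, 2, 3].

[24; 1, 5, 2, 3]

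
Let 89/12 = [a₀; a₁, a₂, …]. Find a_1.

2

89 = 7·12 + 5   →  a_0 = 7
12 = 2·5 + 2   →  a_1 = 2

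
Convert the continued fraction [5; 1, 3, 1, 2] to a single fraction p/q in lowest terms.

Using pₖ = aₖpₖ₋₁ + pₖ₋₂ and qₖ = aₖqₖ₋₁ + qₖ₋₂:
  k=0: a=5, p=5, q=1
  k=1: a=1, p=6, q=1
  k=2: a=3, p=23, q=4
  k=3: a=1, p=29, q=5
  k=4: a=2, p=81, q=14

81/14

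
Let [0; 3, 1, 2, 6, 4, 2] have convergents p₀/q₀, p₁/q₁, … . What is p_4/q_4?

Using pₖ = aₖpₖ₋₁ + pₖ₋₂, qₖ = aₖqₖ₋₁ + qₖ₋₂ (with p₋₁=1, p₋₂=0, q₋₁=0, q₋₂=1):
  k=0: a=0, p=0, q=1
  k=1: a=3, p=1, q=3
  k=2: a=1, p=1, q=4
  k=3: a=2, p=3, q=11
  k=4: a=6, p=19, q=70

19/70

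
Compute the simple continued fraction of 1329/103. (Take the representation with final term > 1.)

[12; 1, 9, 3, 3]

1329 = 12·103 + 93
103 = 1·93 + 10
93 = 9·10 + 3
10 = 3·3 + 1
3 = 3·1 + 0  (stop)
So 1329/103 = [12; 1, 9, 3, 3].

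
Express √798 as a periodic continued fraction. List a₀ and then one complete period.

[28; 4, 56]

a₀ = ⌊√798⌋ = 28.
With m₀=0, d₀=1 and mₖ₊₁ = dₖaₖ − mₖ, dₖ₊₁ = (n − mₖ₊₁²)/dₖ, aₖ₊₁ = ⌊(a₀+mₖ₊₁)/dₖ₊₁⌋:
  k=1: m=28, d=14, a=4
  k=2: m=28, d=1, a=56
d=1 and a=2a₀=56 at k=2, so the next step gives (m, d) = (28, 14) again — its k=1 value — and the period has length 2.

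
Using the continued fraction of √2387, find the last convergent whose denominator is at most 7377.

√2387 = [48; 1, 5, 1, 96, …] (period length 4).
Convergents:
  p_0/q_0 = 48/1
  p_1/q_1 = 49/1
  p_2/q_2 = 293/6
  p_3/q_3 = 342/7
  p_4/q_4 = 33125/678
  p_5/q_5 = 33467/685
  p_6/q_6 = 200460/4103
  p_7/q_7 = 233927/4788
  p_8/q_8 = 22657452/463751
q_7 = 4788 ≤ 7377 < 463751 = q_8, so the answer is 233927/4788.

233927/4788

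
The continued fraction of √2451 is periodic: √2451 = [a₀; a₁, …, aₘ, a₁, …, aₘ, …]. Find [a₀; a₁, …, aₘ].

[49; 1, 1, 32, 1, 1, 98]

a₀ = ⌊√2451⌋ = 49.
With m₀=0, d₀=1 and mₖ₊₁ = dₖaₖ − mₖ, dₖ₊₁ = (n − mₖ₊₁²)/dₖ, aₖ₊₁ = ⌊(a₀+mₖ₊₁)/dₖ₊₁⌋:
  k=1: m=49, d=50, a=1
  k=2: m=1, d=49, a=1
  k=3: m=48, d=3, a=32
  k=4: m=48, d=49, a=1
  k=5: m=1, d=50, a=1
  k=6: m=49, d=1, a=98
d=1 and a=2a₀=98 at k=6, so the next step gives (m, d) = (49, 50) again — its k=1 value — and the period has length 6.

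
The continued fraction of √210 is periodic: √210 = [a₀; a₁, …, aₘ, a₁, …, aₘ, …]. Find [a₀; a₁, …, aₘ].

a₀ = ⌊√210⌋ = 14.
With m₀=0, d₀=1 and mₖ₊₁ = dₖaₖ − mₖ, dₖ₊₁ = (n − mₖ₊₁²)/dₖ, aₖ₊₁ = ⌊(a₀+mₖ₊₁)/dₖ₊₁⌋:
  k=1: m=14, d=14, a=2
  k=2: m=14, d=1, a=28
d=1 and a=2a₀=28 at k=2, so the next step gives (m, d) = (14, 14) again — its k=1 value — and the period has length 2.

[14; 2, 28]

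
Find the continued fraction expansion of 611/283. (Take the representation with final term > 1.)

[2; 6, 3, 2, 6]

611 = 2×283 + 45
283 = 6×45 + 13
45 = 3×13 + 6
13 = 2×6 + 1
6 = 6×1 + 0  (stop)
So 611/283 = [2; 6, 3, 2, 6].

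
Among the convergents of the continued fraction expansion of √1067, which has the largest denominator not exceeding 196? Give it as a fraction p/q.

√1067 = [32; 1, 1, 1, 64, …] (period length 4).
Convergents:
  p_0/q_0 = 32/1
  p_1/q_1 = 33/1
  p_2/q_2 = 65/2
  p_3/q_3 = 98/3
  p_4/q_4 = 6337/194
  p_5/q_5 = 6435/197
q_4 = 194 ≤ 196 < 197 = q_5, so the answer is 6337/194.

6337/194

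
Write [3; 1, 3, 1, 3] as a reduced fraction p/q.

72/19

Using pₖ = aₖpₖ₋₁ + pₖ₋₂ and qₖ = aₖqₖ₋₁ + qₖ₋₂:
  k=0: a=3, p=3, q=1
  k=1: a=1, p=4, q=1
  k=2: a=3, p=15, q=4
  k=3: a=1, p=19, q=5
  k=4: a=3, p=72, q=19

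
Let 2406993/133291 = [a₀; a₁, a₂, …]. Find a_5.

3

2406993 = 18·133291 + 7755   →  a_0 = 18
133291 = 17·7755 + 1456   →  a_1 = 17
7755 = 5·1456 + 475   →  a_2 = 5
1456 = 3·475 + 31   →  a_3 = 3
475 = 15·31 + 10   →  a_4 = 15
31 = 3·10 + 1   →  a_5 = 3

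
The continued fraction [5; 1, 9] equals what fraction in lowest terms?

Using pₖ = aₖpₖ₋₁ + pₖ₋₂ and qₖ = aₖqₖ₋₁ + qₖ₋₂:
  k=0: a=5, p=5, q=1
  k=1: a=1, p=6, q=1
  k=2: a=9, p=59, q=10

59/10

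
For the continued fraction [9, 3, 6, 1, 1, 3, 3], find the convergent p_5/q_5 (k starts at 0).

1351/145

Using pₖ = aₖpₖ₋₁ + pₖ₋₂, qₖ = aₖqₖ₋₁ + qₖ₋₂ (with p₋₁=1, p₋₂=0, q₋₁=0, q₋₂=1):
  k=0: a=9, p=9, q=1
  k=1: a=3, p=28, q=3
  k=2: a=6, p=177, q=19
  k=3: a=1, p=205, q=22
  k=4: a=1, p=382, q=41
  k=5: a=3, p=1351, q=145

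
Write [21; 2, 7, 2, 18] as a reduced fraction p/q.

12688/591

Fold from the inside: start with 18/1.
  2 + 1/18 = 37/18
  7 + 18/37 = 277/37
  2 + 37/277 = 591/277
  21 + 277/591 = 12688/591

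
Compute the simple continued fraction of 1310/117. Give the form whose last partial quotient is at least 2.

1310 = 11·117 + 23
117 = 5·23 + 2
23 = 11·2 + 1
2 = 2·1 + 0  (stop)
So 1310/117 = [11; 5, 11, 2].

[11; 5, 11, 2]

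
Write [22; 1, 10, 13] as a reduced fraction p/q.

3299/144

Using pₖ = aₖpₖ₋₁ + pₖ₋₂ and qₖ = aₖqₖ₋₁ + qₖ₋₂:
  k=0: a=22, p=22, q=1
  k=1: a=1, p=23, q=1
  k=2: a=10, p=252, q=11
  k=3: a=13, p=3299, q=144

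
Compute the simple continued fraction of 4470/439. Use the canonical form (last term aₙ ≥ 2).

[10; 5, 2, 19, 2]

4470 = 10·439 + 80
439 = 5·80 + 39
80 = 2·39 + 2
39 = 19·2 + 1
2 = 2·1 + 0  (stop)
So 4470/439 = [10; 5, 2, 19, 2].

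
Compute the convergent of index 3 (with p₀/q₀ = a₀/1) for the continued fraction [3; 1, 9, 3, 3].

Using pₖ = aₖpₖ₋₁ + pₖ₋₂, qₖ = aₖqₖ₋₁ + qₖ₋₂ (with p₋₁=1, p₋₂=0, q₋₁=0, q₋₂=1):
  k=0: a=3, p=3, q=1
  k=1: a=1, p=4, q=1
  k=2: a=9, p=39, q=10
  k=3: a=3, p=121, q=31

121/31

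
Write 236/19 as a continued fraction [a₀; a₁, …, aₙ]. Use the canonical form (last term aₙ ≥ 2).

[12; 2, 2, 1, 2]

236 = 12·19 + 8
19 = 2·8 + 3
8 = 2·3 + 2
3 = 1·2 + 1
2 = 2·1 + 0  (stop)
So 236/19 = [12; 2, 2, 1, 2].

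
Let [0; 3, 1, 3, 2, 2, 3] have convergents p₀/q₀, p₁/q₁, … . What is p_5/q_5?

Using pₖ = aₖpₖ₋₁ + pₖ₋₂, qₖ = aₖqₖ₋₁ + qₖ₋₂ (with p₋₁=1, p₋₂=0, q₋₁=0, q₋₂=1):
  k=0: a=0, p=0, q=1
  k=1: a=3, p=1, q=3
  k=2: a=1, p=1, q=4
  k=3: a=3, p=4, q=15
  k=4: a=2, p=9, q=34
  k=5: a=2, p=22, q=83

22/83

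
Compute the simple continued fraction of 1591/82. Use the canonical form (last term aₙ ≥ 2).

[19; 2, 2, 16]

1591 = 19·82 + 33
82 = 2·33 + 16
33 = 2·16 + 1
16 = 16·1 + 0  (stop)
So 1591/82 = [19; 2, 2, 16].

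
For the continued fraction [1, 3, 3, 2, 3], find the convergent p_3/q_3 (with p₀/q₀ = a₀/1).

Using pₖ = aₖpₖ₋₁ + pₖ₋₂, qₖ = aₖqₖ₋₁ + qₖ₋₂ (with p₋₁=1, p₋₂=0, q₋₁=0, q₋₂=1):
  k=0: a=1, p=1, q=1
  k=1: a=3, p=4, q=3
  k=2: a=3, p=13, q=10
  k=3: a=2, p=30, q=23

30/23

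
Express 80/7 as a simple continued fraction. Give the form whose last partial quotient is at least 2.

80 = 11×7 + 3
7 = 2×3 + 1
3 = 3×1 + 0  (stop)
So 80/7 = [11; 2, 3].

[11; 2, 3]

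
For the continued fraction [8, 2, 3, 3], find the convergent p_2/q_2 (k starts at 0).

59/7

Using pₖ = aₖpₖ₋₁ + pₖ₋₂, qₖ = aₖqₖ₋₁ + qₖ₋₂ (with p₋₁=1, p₋₂=0, q₋₁=0, q₋₂=1):
  k=0: a=8, p=8, q=1
  k=1: a=2, p=17, q=2
  k=2: a=3, p=59, q=7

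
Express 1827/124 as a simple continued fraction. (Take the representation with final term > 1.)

[14; 1, 2, 1, 3, 8]

1827 = 14*124 + 91
124 = 1*91 + 33
91 = 2*33 + 25
33 = 1*25 + 8
25 = 3*8 + 1
8 = 8*1 + 0  (stop)
So 1827/124 = [14; 1, 2, 1, 3, 8].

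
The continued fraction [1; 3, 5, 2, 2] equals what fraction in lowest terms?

Using pₖ = aₖpₖ₋₁ + pₖ₋₂ and qₖ = aₖqₖ₋₁ + qₖ₋₂:
  k=0: a=1, p=1, q=1
  k=1: a=3, p=4, q=3
  k=2: a=5, p=21, q=16
  k=3: a=2, p=46, q=35
  k=4: a=2, p=113, q=86

113/86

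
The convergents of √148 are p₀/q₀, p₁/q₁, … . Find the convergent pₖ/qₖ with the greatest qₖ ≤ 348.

√148 = [12; 6, 24, …] (period length 2).
Convergents:
  p_0/q_0 = 12/1
  p_1/q_1 = 73/6
  p_2/q_2 = 1764/145
  p_3/q_3 = 10657/876
q_2 = 145 ≤ 348 < 876 = q_3, so the answer is 1764/145.

1764/145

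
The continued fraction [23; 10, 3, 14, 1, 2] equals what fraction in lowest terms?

Using pₖ = aₖpₖ₋₁ + pₖ₋₂ and qₖ = aₖqₖ₋₁ + qₖ₋₂:
  k=0: a=23, p=23, q=1
  k=1: a=10, p=231, q=10
  k=2: a=3, p=716, q=31
  k=3: a=14, p=10255, q=444
  k=4: a=1, p=10971, q=475
  k=5: a=2, p=32197, q=1394

32197/1394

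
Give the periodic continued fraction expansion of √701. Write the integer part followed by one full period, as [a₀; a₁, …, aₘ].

a₀ = ⌊√701⌋ = 26.
With m₀=0, d₀=1 and mₖ₊₁ = dₖaₖ − mₖ, dₖ₊₁ = (n − mₖ₊₁²)/dₖ, aₖ₊₁ = ⌊(a₀+mₖ₊₁)/dₖ₊₁⌋:
  k=1: m=26, d=25, a=2
  k=2: m=24, d=5, a=10
  k=3: m=26, d=5, a=10
  k=4: m=24, d=25, a=2
  k=5: m=26, d=1, a=52
d=1 and a=2a₀=52 at k=5, so the next step gives (m, d) = (26, 25) again — its k=1 value — and the period has length 5.

[26; 2, 10, 10, 2, 52]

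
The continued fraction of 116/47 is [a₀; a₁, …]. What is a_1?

116 = 2·47 + 22   →  a_0 = 2
47 = 2·22 + 3   →  a_1 = 2

2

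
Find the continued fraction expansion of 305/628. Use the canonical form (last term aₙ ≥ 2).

[0; 2, 16, 1, 17]

305 = 0·628 + 305
628 = 2·305 + 18
305 = 16·18 + 17
18 = 1·17 + 1
17 = 17·1 + 0  (stop)
So 305/628 = [0; 2, 16, 1, 17].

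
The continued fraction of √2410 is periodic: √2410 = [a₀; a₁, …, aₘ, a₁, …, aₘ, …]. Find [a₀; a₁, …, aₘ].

[49; 10, 1, 8, 1, 10, 98]

a₀ = ⌊√2410⌋ = 49.
With m₀=0, d₀=1 and mₖ₊₁ = dₖaₖ − mₖ, dₖ₊₁ = (n − mₖ₊₁²)/dₖ, aₖ₊₁ = ⌊(a₀+mₖ₊₁)/dₖ₊₁⌋:
  k=1: m=49, d=9, a=10
  k=2: m=41, d=81, a=1
  k=3: m=40, d=10, a=8
  k=4: m=40, d=81, a=1
  k=5: m=41, d=9, a=10
  k=6: m=49, d=1, a=98
d=1 and a=2a₀=98 at k=6, so the next step gives (m, d) = (49, 9) again — its k=1 value — and the period has length 6.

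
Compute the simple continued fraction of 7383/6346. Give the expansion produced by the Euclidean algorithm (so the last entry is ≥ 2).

[1; 6, 8, 2, 1, 3, 11]

7383 = 1·6346 + 1037
6346 = 6·1037 + 124
1037 = 8·124 + 45
124 = 2·45 + 34
45 = 1·34 + 11
34 = 3·11 + 1
11 = 11·1 + 0  (stop)
So 7383/6346 = [1; 6, 8, 2, 1, 3, 11].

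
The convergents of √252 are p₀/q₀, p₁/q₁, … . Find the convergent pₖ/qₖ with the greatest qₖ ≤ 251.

3921/247

√252 = [15; 1, 6, 1, 30, …] (period length 4).
Convergents:
  p_0/q_0 = 15/1
  p_1/q_1 = 16/1
  p_2/q_2 = 111/7
  p_3/q_3 = 127/8
  p_4/q_4 = 3921/247
  p_5/q_5 = 4048/255
q_4 = 247 ≤ 251 < 255 = q_5, so the answer is 3921/247.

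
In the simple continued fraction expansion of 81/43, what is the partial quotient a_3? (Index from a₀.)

1

81 = 1·43 + 38   →  a_0 = 1
43 = 1·38 + 5   →  a_1 = 1
38 = 7·5 + 3   →  a_2 = 7
5 = 1·3 + 2   →  a_3 = 1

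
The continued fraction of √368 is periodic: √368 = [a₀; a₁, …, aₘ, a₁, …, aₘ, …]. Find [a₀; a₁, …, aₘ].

a₀ = ⌊√368⌋ = 19.
With m₀=0, d₀=1 and mₖ₊₁ = dₖaₖ − mₖ, dₖ₊₁ = (n − mₖ₊₁²)/dₖ, aₖ₊₁ = ⌊(a₀+mₖ₊₁)/dₖ₊₁⌋:
  k=1: m=19, d=7, a=5
  k=2: m=16, d=16, a=2
  k=3: m=16, d=7, a=5
  k=4: m=19, d=1, a=38
d=1 and a=2a₀=38 at k=4, so the next step gives (m, d) = (19, 7) again — its k=1 value — and the period has length 4.

[19; 5, 2, 5, 38]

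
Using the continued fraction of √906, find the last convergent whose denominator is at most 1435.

√906 = [30; 10, 60, …] (period length 2).
Convergents:
  p_0/q_0 = 30/1
  p_1/q_1 = 301/10
  p_2/q_2 = 18090/601
  p_3/q_3 = 181201/6020
q_2 = 601 ≤ 1435 < 6020 = q_3, so the answer is 18090/601.

18090/601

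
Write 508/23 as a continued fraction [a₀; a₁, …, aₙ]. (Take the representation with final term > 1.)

508 = 22*23 + 2
23 = 11*2 + 1
2 = 2*1 + 0  (stop)
So 508/23 = [22; 11, 2].

[22; 11, 2]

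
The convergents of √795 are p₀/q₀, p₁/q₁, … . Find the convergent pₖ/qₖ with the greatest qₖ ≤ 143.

1297/46

√795 = [28; 5, 9, 5, 56, …] (period length 4).
Convergents:
  p_0/q_0 = 28/1
  p_1/q_1 = 141/5
  p_2/q_2 = 1297/46
  p_3/q_3 = 6626/235
q_2 = 46 ≤ 143 < 235 = q_3, so the answer is 1297/46.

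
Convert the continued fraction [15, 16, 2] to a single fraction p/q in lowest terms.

497/33

Fold from the inside: start with 2/1.
  16 + 1/2 = 33/2
  15 + 2/33 = 497/33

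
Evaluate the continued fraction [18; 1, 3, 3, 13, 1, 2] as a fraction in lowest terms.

Using pₖ = aₖpₖ₋₁ + pₖ₋₂ and qₖ = aₖqₖ₋₁ + qₖ₋₂:
  k=0: a=18, p=18, q=1
  k=1: a=1, p=19, q=1
  k=2: a=3, p=75, q=4
  k=3: a=3, p=244, q=13
  k=4: a=13, p=3247, q=173
  k=5: a=1, p=3491, q=186
  k=6: a=2, p=10229, q=545

10229/545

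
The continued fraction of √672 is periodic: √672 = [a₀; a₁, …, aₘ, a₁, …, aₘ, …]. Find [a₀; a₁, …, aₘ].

[25; 1, 11, 1, 50]

a₀ = ⌊√672⌋ = 25.
With m₀=0, d₀=1 and mₖ₊₁ = dₖaₖ − mₖ, dₖ₊₁ = (n − mₖ₊₁²)/dₖ, aₖ₊₁ = ⌊(a₀+mₖ₊₁)/dₖ₊₁⌋:
  k=1: m=25, d=47, a=1
  k=2: m=22, d=4, a=11
  k=3: m=22, d=47, a=1
  k=4: m=25, d=1, a=50
d=1 and a=2a₀=50 at k=4, so the next step gives (m, d) = (25, 47) again — its k=1 value — and the period has length 4.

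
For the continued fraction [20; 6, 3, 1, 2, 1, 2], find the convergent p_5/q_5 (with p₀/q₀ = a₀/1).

Using pₖ = aₖpₖ₋₁ + pₖ₋₂, qₖ = aₖqₖ₋₁ + qₖ₋₂ (with p₋₁=1, p₋₂=0, q₋₁=0, q₋₂=1):
  k=0: a=20, p=20, q=1
  k=1: a=6, p=121, q=6
  k=2: a=3, p=383, q=19
  k=3: a=1, p=504, q=25
  k=4: a=2, p=1391, q=69
  k=5: a=1, p=1895, q=94

1895/94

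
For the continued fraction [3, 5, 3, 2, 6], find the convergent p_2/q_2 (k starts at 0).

Using pₖ = aₖpₖ₋₁ + pₖ₋₂, qₖ = aₖqₖ₋₁ + qₖ₋₂ (with p₋₁=1, p₋₂=0, q₋₁=0, q₋₂=1):
  k=0: a=3, p=3, q=1
  k=1: a=5, p=16, q=5
  k=2: a=3, p=51, q=16

51/16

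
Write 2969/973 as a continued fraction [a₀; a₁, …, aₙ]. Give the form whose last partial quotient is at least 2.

2969 = 3·973 + 50
973 = 19·50 + 23
50 = 2·23 + 4
23 = 5·4 + 3
4 = 1·3 + 1
3 = 3·1 + 0  (stop)
So 2969/973 = [3; 19, 2, 5, 1, 3].

[3; 19, 2, 5, 1, 3]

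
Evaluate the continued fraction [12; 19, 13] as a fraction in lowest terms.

Fold from the inside: start with 13/1.
  19 + 1/13 = 248/13
  12 + 13/248 = 2989/248

2989/248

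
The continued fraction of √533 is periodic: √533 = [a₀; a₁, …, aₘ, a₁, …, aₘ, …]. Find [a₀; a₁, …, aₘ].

[23; 11, 1, 1, 11, 46]

a₀ = ⌊√533⌋ = 23.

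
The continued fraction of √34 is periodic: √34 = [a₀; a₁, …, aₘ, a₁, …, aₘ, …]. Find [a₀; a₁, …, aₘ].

a₀ = ⌊√34⌋ = 5.
With m₀=0, d₀=1 and mₖ₊₁ = dₖaₖ − mₖ, dₖ₊₁ = (n − mₖ₊₁²)/dₖ, aₖ₊₁ = ⌊(a₀+mₖ₊₁)/dₖ₊₁⌋:
  k=1: m=5, d=9, a=1
  k=2: m=4, d=2, a=4
  k=3: m=4, d=9, a=1
  k=4: m=5, d=1, a=10
d=1 and a=2a₀=10 at k=4, so the next step gives (m, d) = (5, 9) again — its k=1 value — and the period has length 4.

[5; 1, 4, 1, 10]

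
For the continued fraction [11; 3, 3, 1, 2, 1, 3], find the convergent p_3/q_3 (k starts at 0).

147/13

Using pₖ = aₖpₖ₋₁ + pₖ₋₂, qₖ = aₖqₖ₋₁ + qₖ₋₂ (with p₋₁=1, p₋₂=0, q₋₁=0, q₋₂=1):
  k=0: a=11, p=11, q=1
  k=1: a=3, p=34, q=3
  k=2: a=3, p=113, q=10
  k=3: a=1, p=147, q=13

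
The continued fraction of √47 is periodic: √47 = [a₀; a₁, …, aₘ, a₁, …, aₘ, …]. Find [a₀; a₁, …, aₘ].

a₀ = ⌊√47⌋ = 6.
With m₀=0, d₀=1 and mₖ₊₁ = dₖaₖ − mₖ, dₖ₊₁ = (n − mₖ₊₁²)/dₖ, aₖ₊₁ = ⌊(a₀+mₖ₊₁)/dₖ₊₁⌋:
  k=1: m=6, d=11, a=1
  k=2: m=5, d=2, a=5
  k=3: m=5, d=11, a=1
  k=4: m=6, d=1, a=12
d=1 and a=2a₀=12 at k=4, so the next step gives (m, d) = (6, 11) again — its k=1 value — and the period has length 4.

[6; 1, 5, 1, 12]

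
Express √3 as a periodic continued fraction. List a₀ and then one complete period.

a₀ = ⌊√3⌋ = 1.
With m₀=0, d₀=1 and mₖ₊₁ = dₖaₖ − mₖ, dₖ₊₁ = (n − mₖ₊₁²)/dₖ, aₖ₊₁ = ⌊(a₀+mₖ₊₁)/dₖ₊₁⌋:
  k=1: m=1, d=2, a=1
  k=2: m=1, d=1, a=2
d=1 and a=2a₀=2 at k=2, so the next step gives (m, d) = (1, 2) again — its k=1 value — and the period has length 2.

[1; 1, 2]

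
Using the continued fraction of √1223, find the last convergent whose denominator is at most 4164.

√1223 = [34; 1, 33, 1, 68, …] (period length 4).
Convergents:
  p_0/q_0 = 34/1
  p_1/q_1 = 35/1
  p_2/q_2 = 1189/34
  p_3/q_3 = 1224/35
  p_4/q_4 = 84421/2414
  p_5/q_5 = 85645/2449
  p_6/q_6 = 2910706/83231
q_5 = 2449 ≤ 4164 < 83231 = q_6, so the answer is 85645/2449.

85645/2449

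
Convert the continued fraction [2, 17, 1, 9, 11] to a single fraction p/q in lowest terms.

Fold from the inside: start with 11/1.
  9 + 1/11 = 100/11
  1 + 11/100 = 111/100
  17 + 100/111 = 1987/111
  2 + 111/1987 = 4085/1987

4085/1987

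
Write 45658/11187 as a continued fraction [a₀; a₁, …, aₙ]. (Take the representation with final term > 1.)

[4; 12, 3, 2, 2, 4, 2, 5]

45658 = 4*11187 + 910
11187 = 12*910 + 267
910 = 3*267 + 109
267 = 2*109 + 49
109 = 2*49 + 11
49 = 4*11 + 5
11 = 2*5 + 1
5 = 5*1 + 0  (stop)
So 45658/11187 = [4; 12, 3, 2, 2, 4, 2, 5].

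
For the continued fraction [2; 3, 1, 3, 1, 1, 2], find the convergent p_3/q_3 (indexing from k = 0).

Using pₖ = aₖpₖ₋₁ + pₖ₋₂, qₖ = aₖqₖ₋₁ + qₖ₋₂ (with p₋₁=1, p₋₂=0, q₋₁=0, q₋₂=1):
  k=0: a=2, p=2, q=1
  k=1: a=3, p=7, q=3
  k=2: a=1, p=9, q=4
  k=3: a=3, p=34, q=15

34/15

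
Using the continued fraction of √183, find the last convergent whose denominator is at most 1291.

13406/991

√183 = [13; 1, 1, 8, 1, 1, 26, …] (period length 6).
Convergents:
  p_0/q_0 = 13/1
  p_1/q_1 = 14/1
  p_2/q_2 = 27/2
  p_3/q_3 = 230/17
  p_4/q_4 = 257/19
  p_5/q_5 = 487/36
  p_6/q_6 = 12919/955
  p_7/q_7 = 13406/991
  p_8/q_8 = 26325/1946
q_7 = 991 ≤ 1291 < 1946 = q_8, so the answer is 13406/991.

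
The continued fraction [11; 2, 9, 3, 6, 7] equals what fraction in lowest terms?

Fold from the inside: start with 7/1.
  6 + 1/7 = 43/7
  3 + 7/43 = 136/43
  9 + 43/136 = 1267/136
  2 + 136/1267 = 2670/1267
  11 + 1267/2670 = 30637/2670

30637/2670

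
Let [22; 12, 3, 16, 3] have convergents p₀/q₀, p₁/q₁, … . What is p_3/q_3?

13337/604

Using pₖ = aₖpₖ₋₁ + pₖ₋₂, qₖ = aₖqₖ₋₁ + qₖ₋₂ (with p₋₁=1, p₋₂=0, q₋₁=0, q₋₂=1):
  k=0: a=22, p=22, q=1
  k=1: a=12, p=265, q=12
  k=2: a=3, p=817, q=37
  k=3: a=16, p=13337, q=604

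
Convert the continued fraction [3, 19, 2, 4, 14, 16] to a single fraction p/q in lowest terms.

Fold from the inside: start with 16/1.
  14 + 1/16 = 225/16
  4 + 16/225 = 916/225
  2 + 225/916 = 2057/916
  19 + 916/2057 = 39999/2057
  3 + 2057/39999 = 122054/39999

122054/39999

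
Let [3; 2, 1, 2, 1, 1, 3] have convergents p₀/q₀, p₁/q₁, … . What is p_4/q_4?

37/11

Using pₖ = aₖpₖ₋₁ + pₖ₋₂, qₖ = aₖqₖ₋₁ + qₖ₋₂ (with p₋₁=1, p₋₂=0, q₋₁=0, q₋₂=1):
  k=0: a=3, p=3, q=1
  k=1: a=2, p=7, q=2
  k=2: a=1, p=10, q=3
  k=3: a=2, p=27, q=8
  k=4: a=1, p=37, q=11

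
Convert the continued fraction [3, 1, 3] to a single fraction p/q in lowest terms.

15/4

Using pₖ = aₖpₖ₋₁ + pₖ₋₂ and qₖ = aₖqₖ₋₁ + qₖ₋₂:
  k=0: a=3, p=3, q=1
  k=1: a=1, p=4, q=1
  k=2: a=3, p=15, q=4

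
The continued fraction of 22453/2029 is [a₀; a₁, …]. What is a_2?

7

22453 = 11·2029 + 134   →  a_0 = 11
2029 = 15·134 + 19   →  a_1 = 15
134 = 7·19 + 1   →  a_2 = 7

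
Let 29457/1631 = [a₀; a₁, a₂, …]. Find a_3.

9

29457 = 18·1631 + 99   →  a_0 = 18
1631 = 16·99 + 47   →  a_1 = 16
99 = 2·47 + 5   →  a_2 = 2
47 = 9·5 + 2   →  a_3 = 9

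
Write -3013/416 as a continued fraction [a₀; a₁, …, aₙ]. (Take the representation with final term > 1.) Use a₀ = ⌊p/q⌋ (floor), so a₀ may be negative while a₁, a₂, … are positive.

[-8; 1, 3, 8, 2, 2, 2]

-3013 = -8×416 + 315
416 = 1×315 + 101
315 = 3×101 + 12
101 = 8×12 + 5
12 = 2×5 + 2
5 = 2×2 + 1
2 = 2×1 + 0  (stop)
So -3013/416 = [-8; 1, 3, 8, 2, 2, 2].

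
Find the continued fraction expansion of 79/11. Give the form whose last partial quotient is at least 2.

79 = 7×11 + 2
11 = 5×2 + 1
2 = 2×1 + 0  (stop)
So 79/11 = [7; 5, 2].

[7; 5, 2]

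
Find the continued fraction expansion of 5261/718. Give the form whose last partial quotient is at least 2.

5261 = 7*718 + 235
718 = 3*235 + 13
235 = 18*13 + 1
13 = 13*1 + 0  (stop)
So 5261/718 = [7; 3, 18, 13].

[7; 3, 18, 13]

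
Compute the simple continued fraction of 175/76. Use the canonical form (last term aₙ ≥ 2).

[2; 3, 3, 3, 2]

175 = 2×76 + 23
76 = 3×23 + 7
23 = 3×7 + 2
7 = 3×2 + 1
2 = 2×1 + 0  (stop)
So 175/76 = [2; 3, 3, 3, 2].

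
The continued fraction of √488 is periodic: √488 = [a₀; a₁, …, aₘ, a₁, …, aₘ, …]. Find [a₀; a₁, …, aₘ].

a₀ = ⌊√488⌋ = 22.
With m₀=0, d₀=1 and mₖ₊₁ = dₖaₖ − mₖ, dₖ₊₁ = (n − mₖ₊₁²)/dₖ, aₖ₊₁ = ⌊(a₀+mₖ₊₁)/dₖ₊₁⌋:
  k=1: m=22, d=4, a=11
  k=2: m=22, d=1, a=44
d=1 and a=2a₀=44 at k=2, so the next step gives (m, d) = (22, 4) again — its k=1 value — and the period has length 2.

[22; 11, 44]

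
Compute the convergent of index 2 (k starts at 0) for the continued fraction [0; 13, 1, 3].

Using pₖ = aₖpₖ₋₁ + pₖ₋₂, qₖ = aₖqₖ₋₁ + qₖ₋₂ (with p₋₁=1, p₋₂=0, q₋₁=0, q₋₂=1):
  k=0: a=0, p=0, q=1
  k=1: a=13, p=1, q=13
  k=2: a=1, p=1, q=14

1/14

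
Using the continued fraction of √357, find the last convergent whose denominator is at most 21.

359/19

√357 = [18; 1, 8, 2, 8, 1, 36, …] (period length 6).
Convergents:
  p_0/q_0 = 18/1
  p_1/q_1 = 19/1
  p_2/q_2 = 170/9
  p_3/q_3 = 359/19
  p_4/q_4 = 3042/161
q_3 = 19 ≤ 21 < 161 = q_4, so the answer is 359/19.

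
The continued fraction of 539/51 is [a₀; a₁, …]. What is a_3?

3

539 = 10·51 + 29   →  a_0 = 10
51 = 1·29 + 22   →  a_1 = 1
29 = 1·22 + 7   →  a_2 = 1
22 = 3·7 + 1   →  a_3 = 3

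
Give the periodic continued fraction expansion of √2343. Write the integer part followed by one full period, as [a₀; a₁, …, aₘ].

[48; 2, 2, 8, 2, 2, 96]

a₀ = ⌊√2343⌋ = 48.
With m₀=0, d₀=1 and mₖ₊₁ = dₖaₖ − mₖ, dₖ₊₁ = (n − mₖ₊₁²)/dₖ, aₖ₊₁ = ⌊(a₀+mₖ₊₁)/dₖ₊₁⌋:
  k=1: m=48, d=39, a=2
  k=2: m=30, d=37, a=2
  k=3: m=44, d=11, a=8
  k=4: m=44, d=37, a=2
  k=5: m=30, d=39, a=2
  k=6: m=48, d=1, a=96
d=1 and a=2a₀=96 at k=6, so the next step gives (m, d) = (48, 39) again — its k=1 value — and the period has length 6.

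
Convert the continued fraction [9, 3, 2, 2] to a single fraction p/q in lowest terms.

158/17

Using pₖ = aₖpₖ₋₁ + pₖ₋₂ and qₖ = aₖqₖ₋₁ + qₖ₋₂:
  k=0: a=9, p=9, q=1
  k=1: a=3, p=28, q=3
  k=2: a=2, p=65, q=7
  k=3: a=2, p=158, q=17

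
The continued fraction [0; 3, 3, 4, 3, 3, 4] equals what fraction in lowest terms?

598/1979

Fold from the inside: start with 4/1.
  3 + 1/4 = 13/4
  3 + 4/13 = 43/13
  4 + 13/43 = 185/43
  3 + 43/185 = 598/185
  3 + 185/598 = 1979/598
  0 + 598/1979 = 598/1979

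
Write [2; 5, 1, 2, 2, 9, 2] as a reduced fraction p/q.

1727/794

Fold from the inside: start with 2/1.
  9 + 1/2 = 19/2
  2 + 2/19 = 40/19
  2 + 19/40 = 99/40
  1 + 40/99 = 139/99
  5 + 99/139 = 794/139
  2 + 139/794 = 1727/794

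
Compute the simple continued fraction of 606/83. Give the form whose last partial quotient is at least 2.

606 = 7×83 + 25
83 = 3×25 + 8
25 = 3×8 + 1
8 = 8×1 + 0  (stop)
So 606/83 = [7; 3, 3, 8].

[7; 3, 3, 8]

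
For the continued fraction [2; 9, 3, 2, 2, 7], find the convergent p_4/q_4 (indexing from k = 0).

333/158

Using pₖ = aₖpₖ₋₁ + pₖ₋₂, qₖ = aₖqₖ₋₁ + qₖ₋₂ (with p₋₁=1, p₋₂=0, q₋₁=0, q₋₂=1):
  k=0: a=2, p=2, q=1
  k=1: a=9, p=19, q=9
  k=2: a=3, p=59, q=28
  k=3: a=2, p=137, q=65
  k=4: a=2, p=333, q=158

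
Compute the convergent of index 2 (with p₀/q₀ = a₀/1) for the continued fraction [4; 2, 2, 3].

22/5

Using pₖ = aₖpₖ₋₁ + pₖ₋₂, qₖ = aₖqₖ₋₁ + qₖ₋₂ (with p₋₁=1, p₋₂=0, q₋₁=0, q₋₂=1):
  k=0: a=4, p=4, q=1
  k=1: a=2, p=9, q=2
  k=2: a=2, p=22, q=5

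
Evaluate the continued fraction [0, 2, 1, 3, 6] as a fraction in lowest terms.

Using pₖ = aₖpₖ₋₁ + pₖ₋₂ and qₖ = aₖqₖ₋₁ + qₖ₋₂:
  k=0: a=0, p=0, q=1
  k=1: a=2, p=1, q=2
  k=2: a=1, p=1, q=3
  k=3: a=3, p=4, q=11
  k=4: a=6, p=25, q=69

25/69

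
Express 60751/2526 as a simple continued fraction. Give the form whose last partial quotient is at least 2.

60751 = 24·2526 + 127
2526 = 19·127 + 113
127 = 1·113 + 14
113 = 8·14 + 1
14 = 14·1 + 0  (stop)
So 60751/2526 = [24; 19, 1, 8, 14].

[24; 19, 1, 8, 14]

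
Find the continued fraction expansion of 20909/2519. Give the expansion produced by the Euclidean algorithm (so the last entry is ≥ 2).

20909 = 8*2519 + 757
2519 = 3*757 + 248
757 = 3*248 + 13
248 = 19*13 + 1
13 = 13*1 + 0  (stop)
So 20909/2519 = [8; 3, 3, 19, 13].

[8; 3, 3, 19, 13]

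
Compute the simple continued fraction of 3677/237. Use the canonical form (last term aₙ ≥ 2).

3677 = 15·237 + 122
237 = 1·122 + 115
122 = 1·115 + 7
115 = 16·7 + 3
7 = 2·3 + 1
3 = 3·1 + 0  (stop)
So 3677/237 = [15; 1, 1, 16, 2, 3].

[15; 1, 1, 16, 2, 3]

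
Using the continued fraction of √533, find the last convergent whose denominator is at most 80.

531/23

√533 = [23; 11, 1, 1, 11, 46, …] (period length 5).
Convergents:
  p_0/q_0 = 23/1
  p_1/q_1 = 254/11
  p_2/q_2 = 277/12
  p_3/q_3 = 531/23
  p_4/q_4 = 6118/265
q_3 = 23 ≤ 80 < 265 = q_4, so the answer is 531/23.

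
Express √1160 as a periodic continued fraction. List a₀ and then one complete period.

a₀ = ⌊√1160⌋ = 34.
With m₀=0, d₀=1 and mₖ₊₁ = dₖaₖ − mₖ, dₖ₊₁ = (n − mₖ₊₁²)/dₖ, aₖ₊₁ = ⌊(a₀+mₖ₊₁)/dₖ₊₁⌋:
  k=1: m=34, d=4, a=17
  k=2: m=34, d=1, a=68
d=1 and a=2a₀=68 at k=2, so the next step gives (m, d) = (34, 4) again — its k=1 value — and the period has length 2.

[34; 17, 68]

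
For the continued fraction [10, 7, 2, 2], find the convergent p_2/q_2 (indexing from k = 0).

152/15

Using pₖ = aₖpₖ₋₁ + pₖ₋₂, qₖ = aₖqₖ₋₁ + qₖ₋₂ (with p₋₁=1, p₋₂=0, q₋₁=0, q₋₂=1):
  k=0: a=10, p=10, q=1
  k=1: a=7, p=71, q=7
  k=2: a=2, p=152, q=15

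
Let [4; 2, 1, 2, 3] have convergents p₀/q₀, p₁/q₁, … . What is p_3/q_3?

Using pₖ = aₖpₖ₋₁ + pₖ₋₂, qₖ = aₖqₖ₋₁ + qₖ₋₂ (with p₋₁=1, p₋₂=0, q₋₁=0, q₋₂=1):
  k=0: a=4, p=4, q=1
  k=1: a=2, p=9, q=2
  k=2: a=1, p=13, q=3
  k=3: a=2, p=35, q=8

35/8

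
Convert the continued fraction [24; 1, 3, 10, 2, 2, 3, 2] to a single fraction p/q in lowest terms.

41169/1663

Fold from the inside: start with 2/1.
  3 + 1/2 = 7/2
  2 + 2/7 = 16/7
  2 + 7/16 = 39/16
  10 + 16/39 = 406/39
  3 + 39/406 = 1257/406
  1 + 406/1257 = 1663/1257
  24 + 1257/1663 = 41169/1663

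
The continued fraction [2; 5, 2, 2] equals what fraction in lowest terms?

59/27

Using pₖ = aₖpₖ₋₁ + pₖ₋₂ and qₖ = aₖqₖ₋₁ + qₖ₋₂:
  k=0: a=2, p=2, q=1
  k=1: a=5, p=11, q=5
  k=2: a=2, p=24, q=11
  k=3: a=2, p=59, q=27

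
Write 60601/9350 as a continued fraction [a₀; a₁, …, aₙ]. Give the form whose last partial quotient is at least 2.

60601 = 6·9350 + 4501
9350 = 2·4501 + 348
4501 = 12·348 + 325
348 = 1·325 + 23
325 = 14·23 + 3
23 = 7·3 + 2
3 = 1·2 + 1
2 = 2·1 + 0  (stop)
So 60601/9350 = [6; 2, 12, 1, 14, 7, 1, 2].

[6; 2, 12, 1, 14, 7, 1, 2]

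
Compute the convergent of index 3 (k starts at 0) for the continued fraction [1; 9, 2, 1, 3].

31/28

Using pₖ = aₖpₖ₋₁ + pₖ₋₂, qₖ = aₖqₖ₋₁ + qₖ₋₂ (with p₋₁=1, p₋₂=0, q₋₁=0, q₋₂=1):
  k=0: a=1, p=1, q=1
  k=1: a=9, p=10, q=9
  k=2: a=2, p=21, q=19
  k=3: a=1, p=31, q=28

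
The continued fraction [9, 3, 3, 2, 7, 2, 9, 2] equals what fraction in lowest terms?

67706/7277

Fold from the inside: start with 2/1.
  9 + 1/2 = 19/2
  2 + 2/19 = 40/19
  7 + 19/40 = 299/40
  2 + 40/299 = 638/299
  3 + 299/638 = 2213/638
  3 + 638/2213 = 7277/2213
  9 + 2213/7277 = 67706/7277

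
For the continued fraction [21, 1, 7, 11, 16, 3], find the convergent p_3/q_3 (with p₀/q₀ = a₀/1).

Using pₖ = aₖpₖ₋₁ + pₖ₋₂, qₖ = aₖqₖ₋₁ + qₖ₋₂ (with p₋₁=1, p₋₂=0, q₋₁=0, q₋₂=1):
  k=0: a=21, p=21, q=1
  k=1: a=1, p=22, q=1
  k=2: a=7, p=175, q=8
  k=3: a=11, p=1947, q=89

1947/89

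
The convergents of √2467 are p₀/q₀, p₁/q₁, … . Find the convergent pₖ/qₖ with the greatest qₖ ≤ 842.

√2467 = [49; 1, 2, 49, 2, 1, 98, …] (period length 6).
Convergents:
  p_0/q_0 = 49/1
  p_1/q_1 = 50/1
  p_2/q_2 = 149/3
  p_3/q_3 = 7351/148
  p_4/q_4 = 14851/299
  p_5/q_5 = 22202/447
  p_6/q_6 = 2190647/44105
q_5 = 447 ≤ 842 < 44105 = q_6, so the answer is 22202/447.

22202/447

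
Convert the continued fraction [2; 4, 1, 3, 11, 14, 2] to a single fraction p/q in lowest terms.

13801/6244

Using pₖ = aₖpₖ₋₁ + pₖ₋₂ and qₖ = aₖqₖ₋₁ + qₖ₋₂:
  k=0: a=2, p=2, q=1
  k=1: a=4, p=9, q=4
  k=2: a=1, p=11, q=5
  k=3: a=3, p=42, q=19
  k=4: a=11, p=473, q=214
  k=5: a=14, p=6664, q=3015
  k=6: a=2, p=13801, q=6244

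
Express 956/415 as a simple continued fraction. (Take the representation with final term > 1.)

[2; 3, 3, 2, 2, 7]

956 = 2×415 + 126
415 = 3×126 + 37
126 = 3×37 + 15
37 = 2×15 + 7
15 = 2×7 + 1
7 = 7×1 + 0  (stop)
So 956/415 = [2; 3, 3, 2, 2, 7].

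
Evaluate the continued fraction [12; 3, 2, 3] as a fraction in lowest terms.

295/24

Using pₖ = aₖpₖ₋₁ + pₖ₋₂ and qₖ = aₖqₖ₋₁ + qₖ₋₂:
  k=0: a=12, p=12, q=1
  k=1: a=3, p=37, q=3
  k=2: a=2, p=86, q=7
  k=3: a=3, p=295, q=24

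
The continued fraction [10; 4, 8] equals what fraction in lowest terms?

Using pₖ = aₖpₖ₋₁ + pₖ₋₂ and qₖ = aₖqₖ₋₁ + qₖ₋₂:
  k=0: a=10, p=10, q=1
  k=1: a=4, p=41, q=4
  k=2: a=8, p=338, q=33

338/33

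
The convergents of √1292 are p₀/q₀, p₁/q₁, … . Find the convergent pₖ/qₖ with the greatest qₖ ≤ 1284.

√1292 = [35; 1, 16, 1, 70, …] (period length 4).
Convergents:
  p_0/q_0 = 35/1
  p_1/q_1 = 36/1
  p_2/q_2 = 611/17
  p_3/q_3 = 647/18
  p_4/q_4 = 45901/1277
  p_5/q_5 = 46548/1295
q_4 = 1277 ≤ 1284 < 1295 = q_5, so the answer is 45901/1277.

45901/1277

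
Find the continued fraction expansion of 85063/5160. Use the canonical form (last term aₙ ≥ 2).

[16; 2, 16, 3, 1, 18, 2]

85063 = 16*5160 + 2503
5160 = 2*2503 + 154
2503 = 16*154 + 39
154 = 3*39 + 37
39 = 1*37 + 2
37 = 18*2 + 1
2 = 2*1 + 0  (stop)
So 85063/5160 = [16; 2, 16, 3, 1, 18, 2].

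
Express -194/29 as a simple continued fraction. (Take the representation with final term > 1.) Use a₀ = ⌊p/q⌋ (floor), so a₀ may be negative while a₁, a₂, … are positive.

[-7; 3, 4, 2]

-194 = -7·29 + 9
29 = 3·9 + 2
9 = 4·2 + 1
2 = 2·1 + 0  (stop)
So -194/29 = [-7; 3, 4, 2].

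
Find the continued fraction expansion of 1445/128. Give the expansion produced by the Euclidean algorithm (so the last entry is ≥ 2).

[11; 3, 2, 5, 1, 2]

1445 = 11·128 + 37
128 = 3·37 + 17
37 = 2·17 + 3
17 = 5·3 + 2
3 = 1·2 + 1
2 = 2·1 + 0  (stop)
So 1445/128 = [11; 3, 2, 5, 1, 2].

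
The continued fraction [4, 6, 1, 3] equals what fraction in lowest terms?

Fold from the inside: start with 3/1.
  1 + 1/3 = 4/3
  6 + 3/4 = 27/4
  4 + 4/27 = 112/27

112/27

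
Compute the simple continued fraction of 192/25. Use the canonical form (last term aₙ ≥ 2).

[7; 1, 2, 8]

192 = 7·25 + 17
25 = 1·17 + 8
17 = 2·8 + 1
8 = 8·1 + 0  (stop)
So 192/25 = [7; 1, 2, 8].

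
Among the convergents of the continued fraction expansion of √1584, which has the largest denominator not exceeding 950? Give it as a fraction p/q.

√1584 = [39; 1, 3, 1, 78, …] (period length 4).
Convergents:
  p_0/q_0 = 39/1
  p_1/q_1 = 40/1
  p_2/q_2 = 159/4
  p_3/q_3 = 199/5
  p_4/q_4 = 15681/394
  p_5/q_5 = 15880/399
  p_6/q_6 = 63321/1591
q_5 = 399 ≤ 950 < 1591 = q_6, so the answer is 15880/399.

15880/399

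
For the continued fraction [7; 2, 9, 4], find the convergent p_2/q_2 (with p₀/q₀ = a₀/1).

Using pₖ = aₖpₖ₋₁ + pₖ₋₂, qₖ = aₖqₖ₋₁ + qₖ₋₂ (with p₋₁=1, p₋₂=0, q₋₁=0, q₋₂=1):
  k=0: a=7, p=7, q=1
  k=1: a=2, p=15, q=2
  k=2: a=9, p=142, q=19

142/19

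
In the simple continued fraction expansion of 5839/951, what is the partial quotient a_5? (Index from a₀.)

1

5839 = 6·951 + 133   →  a_0 = 6
951 = 7·133 + 20   →  a_1 = 7
133 = 6·20 + 13   →  a_2 = 6
20 = 1·13 + 7   →  a_3 = 1
13 = 1·7 + 6   →  a_4 = 1
7 = 1·6 + 1   →  a_5 = 1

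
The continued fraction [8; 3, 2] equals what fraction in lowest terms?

Fold from the inside: start with 2/1.
  3 + 1/2 = 7/2
  8 + 2/7 = 58/7

58/7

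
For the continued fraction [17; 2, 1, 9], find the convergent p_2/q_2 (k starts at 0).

52/3

Using pₖ = aₖpₖ₋₁ + pₖ₋₂, qₖ = aₖqₖ₋₁ + qₖ₋₂ (with p₋₁=1, p₋₂=0, q₋₁=0, q₋₂=1):
  k=0: a=17, p=17, q=1
  k=1: a=2, p=35, q=2
  k=2: a=1, p=52, q=3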